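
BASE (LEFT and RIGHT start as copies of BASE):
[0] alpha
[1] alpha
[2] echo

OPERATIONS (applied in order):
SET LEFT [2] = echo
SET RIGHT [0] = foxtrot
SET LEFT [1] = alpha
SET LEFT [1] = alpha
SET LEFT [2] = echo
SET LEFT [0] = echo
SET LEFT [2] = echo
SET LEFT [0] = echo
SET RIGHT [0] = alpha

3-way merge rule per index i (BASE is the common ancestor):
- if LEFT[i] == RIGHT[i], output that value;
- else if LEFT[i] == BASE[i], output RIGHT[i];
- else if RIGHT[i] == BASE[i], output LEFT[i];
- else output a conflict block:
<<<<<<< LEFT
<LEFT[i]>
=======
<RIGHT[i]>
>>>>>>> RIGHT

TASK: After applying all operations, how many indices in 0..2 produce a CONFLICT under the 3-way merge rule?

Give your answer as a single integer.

Final LEFT:  [echo, alpha, echo]
Final RIGHT: [alpha, alpha, echo]
i=0: L=echo, R=alpha=BASE -> take LEFT -> echo
i=1: L=alpha R=alpha -> agree -> alpha
i=2: L=echo R=echo -> agree -> echo
Conflict count: 0

Answer: 0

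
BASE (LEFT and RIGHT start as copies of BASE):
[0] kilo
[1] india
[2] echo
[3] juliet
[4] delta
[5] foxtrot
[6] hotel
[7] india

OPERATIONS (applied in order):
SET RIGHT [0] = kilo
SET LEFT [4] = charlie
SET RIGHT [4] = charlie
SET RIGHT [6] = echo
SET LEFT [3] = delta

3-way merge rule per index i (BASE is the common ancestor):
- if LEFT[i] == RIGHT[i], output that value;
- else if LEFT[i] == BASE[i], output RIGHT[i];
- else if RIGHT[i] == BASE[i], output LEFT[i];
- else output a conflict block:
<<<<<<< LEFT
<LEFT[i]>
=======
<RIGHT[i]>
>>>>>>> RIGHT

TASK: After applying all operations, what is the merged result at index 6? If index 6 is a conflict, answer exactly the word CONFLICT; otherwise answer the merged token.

Final LEFT:  [kilo, india, echo, delta, charlie, foxtrot, hotel, india]
Final RIGHT: [kilo, india, echo, juliet, charlie, foxtrot, echo, india]
i=0: L=kilo R=kilo -> agree -> kilo
i=1: L=india R=india -> agree -> india
i=2: L=echo R=echo -> agree -> echo
i=3: L=delta, R=juliet=BASE -> take LEFT -> delta
i=4: L=charlie R=charlie -> agree -> charlie
i=5: L=foxtrot R=foxtrot -> agree -> foxtrot
i=6: L=hotel=BASE, R=echo -> take RIGHT -> echo
i=7: L=india R=india -> agree -> india
Index 6 -> echo

Answer: echo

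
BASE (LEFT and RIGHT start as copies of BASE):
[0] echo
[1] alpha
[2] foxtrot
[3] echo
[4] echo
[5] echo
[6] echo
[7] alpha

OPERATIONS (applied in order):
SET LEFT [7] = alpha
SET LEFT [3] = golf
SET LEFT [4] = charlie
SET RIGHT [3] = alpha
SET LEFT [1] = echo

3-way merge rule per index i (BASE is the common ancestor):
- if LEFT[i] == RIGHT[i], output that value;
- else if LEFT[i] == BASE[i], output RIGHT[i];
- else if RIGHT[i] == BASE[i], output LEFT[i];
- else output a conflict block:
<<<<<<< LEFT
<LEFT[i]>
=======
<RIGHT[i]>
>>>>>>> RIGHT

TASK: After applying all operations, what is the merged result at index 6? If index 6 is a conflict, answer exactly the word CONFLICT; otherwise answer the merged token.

Answer: echo

Derivation:
Final LEFT:  [echo, echo, foxtrot, golf, charlie, echo, echo, alpha]
Final RIGHT: [echo, alpha, foxtrot, alpha, echo, echo, echo, alpha]
i=0: L=echo R=echo -> agree -> echo
i=1: L=echo, R=alpha=BASE -> take LEFT -> echo
i=2: L=foxtrot R=foxtrot -> agree -> foxtrot
i=3: BASE=echo L=golf R=alpha all differ -> CONFLICT
i=4: L=charlie, R=echo=BASE -> take LEFT -> charlie
i=5: L=echo R=echo -> agree -> echo
i=6: L=echo R=echo -> agree -> echo
i=7: L=alpha R=alpha -> agree -> alpha
Index 6 -> echo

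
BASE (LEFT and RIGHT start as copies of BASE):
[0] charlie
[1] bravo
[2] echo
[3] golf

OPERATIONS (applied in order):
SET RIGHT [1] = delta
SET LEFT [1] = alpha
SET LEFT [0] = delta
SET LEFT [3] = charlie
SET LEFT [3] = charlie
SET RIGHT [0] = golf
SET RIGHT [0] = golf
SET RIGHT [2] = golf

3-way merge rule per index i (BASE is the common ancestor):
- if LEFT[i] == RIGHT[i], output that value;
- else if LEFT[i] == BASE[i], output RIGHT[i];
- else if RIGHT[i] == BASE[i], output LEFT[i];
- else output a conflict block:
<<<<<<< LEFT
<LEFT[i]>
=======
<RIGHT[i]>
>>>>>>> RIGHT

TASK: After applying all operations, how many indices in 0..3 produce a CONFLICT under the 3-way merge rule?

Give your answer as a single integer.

Final LEFT:  [delta, alpha, echo, charlie]
Final RIGHT: [golf, delta, golf, golf]
i=0: BASE=charlie L=delta R=golf all differ -> CONFLICT
i=1: BASE=bravo L=alpha R=delta all differ -> CONFLICT
i=2: L=echo=BASE, R=golf -> take RIGHT -> golf
i=3: L=charlie, R=golf=BASE -> take LEFT -> charlie
Conflict count: 2

Answer: 2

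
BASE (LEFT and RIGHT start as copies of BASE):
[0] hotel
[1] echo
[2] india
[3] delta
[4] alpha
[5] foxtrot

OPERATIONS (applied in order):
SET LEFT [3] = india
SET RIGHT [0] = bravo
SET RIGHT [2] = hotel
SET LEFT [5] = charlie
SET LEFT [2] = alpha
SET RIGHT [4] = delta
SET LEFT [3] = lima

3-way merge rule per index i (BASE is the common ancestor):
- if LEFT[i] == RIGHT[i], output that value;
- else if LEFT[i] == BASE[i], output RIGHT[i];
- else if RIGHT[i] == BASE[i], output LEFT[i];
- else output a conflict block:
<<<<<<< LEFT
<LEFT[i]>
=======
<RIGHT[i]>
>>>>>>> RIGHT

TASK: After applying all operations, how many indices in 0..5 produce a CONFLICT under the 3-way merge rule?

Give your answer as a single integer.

Answer: 1

Derivation:
Final LEFT:  [hotel, echo, alpha, lima, alpha, charlie]
Final RIGHT: [bravo, echo, hotel, delta, delta, foxtrot]
i=0: L=hotel=BASE, R=bravo -> take RIGHT -> bravo
i=1: L=echo R=echo -> agree -> echo
i=2: BASE=india L=alpha R=hotel all differ -> CONFLICT
i=3: L=lima, R=delta=BASE -> take LEFT -> lima
i=4: L=alpha=BASE, R=delta -> take RIGHT -> delta
i=5: L=charlie, R=foxtrot=BASE -> take LEFT -> charlie
Conflict count: 1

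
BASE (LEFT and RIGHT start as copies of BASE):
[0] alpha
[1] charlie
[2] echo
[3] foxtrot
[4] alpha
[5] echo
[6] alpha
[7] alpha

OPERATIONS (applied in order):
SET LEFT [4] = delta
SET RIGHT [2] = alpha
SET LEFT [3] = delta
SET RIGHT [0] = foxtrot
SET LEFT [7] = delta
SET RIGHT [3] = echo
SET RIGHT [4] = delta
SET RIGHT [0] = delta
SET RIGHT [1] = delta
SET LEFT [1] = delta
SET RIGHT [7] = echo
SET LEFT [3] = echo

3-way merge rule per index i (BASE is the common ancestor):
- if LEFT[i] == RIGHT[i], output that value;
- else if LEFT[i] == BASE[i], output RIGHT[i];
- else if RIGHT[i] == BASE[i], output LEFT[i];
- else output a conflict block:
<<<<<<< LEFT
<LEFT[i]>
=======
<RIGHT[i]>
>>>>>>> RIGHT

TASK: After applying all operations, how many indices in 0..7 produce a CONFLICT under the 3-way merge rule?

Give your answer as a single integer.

Answer: 1

Derivation:
Final LEFT:  [alpha, delta, echo, echo, delta, echo, alpha, delta]
Final RIGHT: [delta, delta, alpha, echo, delta, echo, alpha, echo]
i=0: L=alpha=BASE, R=delta -> take RIGHT -> delta
i=1: L=delta R=delta -> agree -> delta
i=2: L=echo=BASE, R=alpha -> take RIGHT -> alpha
i=3: L=echo R=echo -> agree -> echo
i=4: L=delta R=delta -> agree -> delta
i=5: L=echo R=echo -> agree -> echo
i=6: L=alpha R=alpha -> agree -> alpha
i=7: BASE=alpha L=delta R=echo all differ -> CONFLICT
Conflict count: 1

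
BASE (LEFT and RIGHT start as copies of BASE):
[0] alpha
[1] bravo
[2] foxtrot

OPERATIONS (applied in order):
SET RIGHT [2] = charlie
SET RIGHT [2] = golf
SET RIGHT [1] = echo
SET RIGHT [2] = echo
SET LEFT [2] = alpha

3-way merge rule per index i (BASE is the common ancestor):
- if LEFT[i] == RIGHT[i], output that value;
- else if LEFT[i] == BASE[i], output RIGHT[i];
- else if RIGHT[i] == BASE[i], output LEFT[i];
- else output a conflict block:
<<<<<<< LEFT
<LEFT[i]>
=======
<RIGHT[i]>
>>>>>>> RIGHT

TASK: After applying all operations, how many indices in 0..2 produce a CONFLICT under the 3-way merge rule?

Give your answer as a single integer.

Answer: 1

Derivation:
Final LEFT:  [alpha, bravo, alpha]
Final RIGHT: [alpha, echo, echo]
i=0: L=alpha R=alpha -> agree -> alpha
i=1: L=bravo=BASE, R=echo -> take RIGHT -> echo
i=2: BASE=foxtrot L=alpha R=echo all differ -> CONFLICT
Conflict count: 1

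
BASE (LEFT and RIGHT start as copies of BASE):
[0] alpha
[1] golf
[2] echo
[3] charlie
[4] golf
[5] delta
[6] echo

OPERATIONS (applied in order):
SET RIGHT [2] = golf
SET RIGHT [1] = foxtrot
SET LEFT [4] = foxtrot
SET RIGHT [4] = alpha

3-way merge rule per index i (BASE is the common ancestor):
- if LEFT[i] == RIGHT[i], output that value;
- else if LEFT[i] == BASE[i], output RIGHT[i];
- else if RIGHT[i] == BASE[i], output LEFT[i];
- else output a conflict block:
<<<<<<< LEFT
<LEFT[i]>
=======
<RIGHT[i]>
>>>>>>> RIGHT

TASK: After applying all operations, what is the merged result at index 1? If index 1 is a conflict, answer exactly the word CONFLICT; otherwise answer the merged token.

Final LEFT:  [alpha, golf, echo, charlie, foxtrot, delta, echo]
Final RIGHT: [alpha, foxtrot, golf, charlie, alpha, delta, echo]
i=0: L=alpha R=alpha -> agree -> alpha
i=1: L=golf=BASE, R=foxtrot -> take RIGHT -> foxtrot
i=2: L=echo=BASE, R=golf -> take RIGHT -> golf
i=3: L=charlie R=charlie -> agree -> charlie
i=4: BASE=golf L=foxtrot R=alpha all differ -> CONFLICT
i=5: L=delta R=delta -> agree -> delta
i=6: L=echo R=echo -> agree -> echo
Index 1 -> foxtrot

Answer: foxtrot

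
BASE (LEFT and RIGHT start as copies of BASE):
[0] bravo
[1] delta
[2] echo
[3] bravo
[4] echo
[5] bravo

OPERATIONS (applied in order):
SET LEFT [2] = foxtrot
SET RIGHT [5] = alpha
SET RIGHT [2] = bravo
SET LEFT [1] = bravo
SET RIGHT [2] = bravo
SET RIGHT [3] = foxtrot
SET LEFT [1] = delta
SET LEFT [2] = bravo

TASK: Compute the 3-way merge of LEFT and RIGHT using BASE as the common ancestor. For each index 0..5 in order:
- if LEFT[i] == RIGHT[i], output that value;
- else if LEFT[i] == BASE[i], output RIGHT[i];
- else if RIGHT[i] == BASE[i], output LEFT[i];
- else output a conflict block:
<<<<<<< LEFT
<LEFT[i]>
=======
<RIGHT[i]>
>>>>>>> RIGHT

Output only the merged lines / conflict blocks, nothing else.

Final LEFT:  [bravo, delta, bravo, bravo, echo, bravo]
Final RIGHT: [bravo, delta, bravo, foxtrot, echo, alpha]
i=0: L=bravo R=bravo -> agree -> bravo
i=1: L=delta R=delta -> agree -> delta
i=2: L=bravo R=bravo -> agree -> bravo
i=3: L=bravo=BASE, R=foxtrot -> take RIGHT -> foxtrot
i=4: L=echo R=echo -> agree -> echo
i=5: L=bravo=BASE, R=alpha -> take RIGHT -> alpha

Answer: bravo
delta
bravo
foxtrot
echo
alpha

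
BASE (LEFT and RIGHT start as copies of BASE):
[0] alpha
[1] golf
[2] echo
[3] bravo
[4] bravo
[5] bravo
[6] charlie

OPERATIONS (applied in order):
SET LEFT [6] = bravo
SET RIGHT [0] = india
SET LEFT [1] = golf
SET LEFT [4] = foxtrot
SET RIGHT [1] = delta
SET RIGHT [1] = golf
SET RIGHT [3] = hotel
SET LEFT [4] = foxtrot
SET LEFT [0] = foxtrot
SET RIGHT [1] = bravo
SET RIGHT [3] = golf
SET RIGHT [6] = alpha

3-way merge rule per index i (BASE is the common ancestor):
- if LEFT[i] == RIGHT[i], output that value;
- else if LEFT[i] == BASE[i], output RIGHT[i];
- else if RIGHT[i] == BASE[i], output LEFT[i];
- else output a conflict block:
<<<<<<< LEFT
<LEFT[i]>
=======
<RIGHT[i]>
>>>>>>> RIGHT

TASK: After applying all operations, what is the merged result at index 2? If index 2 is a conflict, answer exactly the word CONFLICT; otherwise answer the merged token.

Final LEFT:  [foxtrot, golf, echo, bravo, foxtrot, bravo, bravo]
Final RIGHT: [india, bravo, echo, golf, bravo, bravo, alpha]
i=0: BASE=alpha L=foxtrot R=india all differ -> CONFLICT
i=1: L=golf=BASE, R=bravo -> take RIGHT -> bravo
i=2: L=echo R=echo -> agree -> echo
i=3: L=bravo=BASE, R=golf -> take RIGHT -> golf
i=4: L=foxtrot, R=bravo=BASE -> take LEFT -> foxtrot
i=5: L=bravo R=bravo -> agree -> bravo
i=6: BASE=charlie L=bravo R=alpha all differ -> CONFLICT
Index 2 -> echo

Answer: echo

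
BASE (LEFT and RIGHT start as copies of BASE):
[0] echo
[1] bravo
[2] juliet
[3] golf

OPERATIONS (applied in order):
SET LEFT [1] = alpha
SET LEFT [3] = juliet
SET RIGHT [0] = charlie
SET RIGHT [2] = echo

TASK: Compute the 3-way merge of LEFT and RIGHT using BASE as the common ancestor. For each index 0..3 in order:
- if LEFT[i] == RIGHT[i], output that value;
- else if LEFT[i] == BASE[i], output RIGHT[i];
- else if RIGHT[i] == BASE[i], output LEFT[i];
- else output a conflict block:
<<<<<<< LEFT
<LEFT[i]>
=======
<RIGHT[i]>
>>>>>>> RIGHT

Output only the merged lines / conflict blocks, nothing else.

Final LEFT:  [echo, alpha, juliet, juliet]
Final RIGHT: [charlie, bravo, echo, golf]
i=0: L=echo=BASE, R=charlie -> take RIGHT -> charlie
i=1: L=alpha, R=bravo=BASE -> take LEFT -> alpha
i=2: L=juliet=BASE, R=echo -> take RIGHT -> echo
i=3: L=juliet, R=golf=BASE -> take LEFT -> juliet

Answer: charlie
alpha
echo
juliet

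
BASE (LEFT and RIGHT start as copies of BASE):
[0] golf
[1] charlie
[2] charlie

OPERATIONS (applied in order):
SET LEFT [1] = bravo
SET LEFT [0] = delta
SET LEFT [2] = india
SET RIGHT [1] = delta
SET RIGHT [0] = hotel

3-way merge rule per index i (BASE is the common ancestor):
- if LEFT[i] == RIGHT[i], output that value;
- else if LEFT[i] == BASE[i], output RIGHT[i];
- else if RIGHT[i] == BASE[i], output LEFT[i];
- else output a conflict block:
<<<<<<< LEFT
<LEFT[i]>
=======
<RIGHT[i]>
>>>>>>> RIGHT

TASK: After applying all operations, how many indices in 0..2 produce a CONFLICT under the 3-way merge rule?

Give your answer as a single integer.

Answer: 2

Derivation:
Final LEFT:  [delta, bravo, india]
Final RIGHT: [hotel, delta, charlie]
i=0: BASE=golf L=delta R=hotel all differ -> CONFLICT
i=1: BASE=charlie L=bravo R=delta all differ -> CONFLICT
i=2: L=india, R=charlie=BASE -> take LEFT -> india
Conflict count: 2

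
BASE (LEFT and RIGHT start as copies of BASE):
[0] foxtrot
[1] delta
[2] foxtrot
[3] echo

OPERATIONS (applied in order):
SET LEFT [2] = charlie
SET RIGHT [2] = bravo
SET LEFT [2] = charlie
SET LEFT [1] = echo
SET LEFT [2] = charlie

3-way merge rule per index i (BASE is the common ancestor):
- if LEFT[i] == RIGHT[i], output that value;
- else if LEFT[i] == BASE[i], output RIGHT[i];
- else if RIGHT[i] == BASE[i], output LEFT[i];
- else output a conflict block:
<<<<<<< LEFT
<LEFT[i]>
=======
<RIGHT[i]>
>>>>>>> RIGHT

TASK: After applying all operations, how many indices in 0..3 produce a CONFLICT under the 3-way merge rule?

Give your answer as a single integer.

Final LEFT:  [foxtrot, echo, charlie, echo]
Final RIGHT: [foxtrot, delta, bravo, echo]
i=0: L=foxtrot R=foxtrot -> agree -> foxtrot
i=1: L=echo, R=delta=BASE -> take LEFT -> echo
i=2: BASE=foxtrot L=charlie R=bravo all differ -> CONFLICT
i=3: L=echo R=echo -> agree -> echo
Conflict count: 1

Answer: 1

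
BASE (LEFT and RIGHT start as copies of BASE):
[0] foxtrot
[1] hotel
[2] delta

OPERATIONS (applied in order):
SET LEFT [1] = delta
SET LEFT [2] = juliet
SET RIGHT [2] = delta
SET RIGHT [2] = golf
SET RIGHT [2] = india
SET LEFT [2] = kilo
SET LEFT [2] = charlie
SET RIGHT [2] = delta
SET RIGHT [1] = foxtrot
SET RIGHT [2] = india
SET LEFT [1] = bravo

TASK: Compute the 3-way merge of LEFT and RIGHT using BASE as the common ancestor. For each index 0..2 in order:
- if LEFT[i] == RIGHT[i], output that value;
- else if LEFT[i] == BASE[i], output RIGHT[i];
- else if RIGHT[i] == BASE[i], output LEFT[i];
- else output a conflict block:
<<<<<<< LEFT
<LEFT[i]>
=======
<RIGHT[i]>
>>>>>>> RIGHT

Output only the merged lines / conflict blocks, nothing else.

Final LEFT:  [foxtrot, bravo, charlie]
Final RIGHT: [foxtrot, foxtrot, india]
i=0: L=foxtrot R=foxtrot -> agree -> foxtrot
i=1: BASE=hotel L=bravo R=foxtrot all differ -> CONFLICT
i=2: BASE=delta L=charlie R=india all differ -> CONFLICT

Answer: foxtrot
<<<<<<< LEFT
bravo
=======
foxtrot
>>>>>>> RIGHT
<<<<<<< LEFT
charlie
=======
india
>>>>>>> RIGHT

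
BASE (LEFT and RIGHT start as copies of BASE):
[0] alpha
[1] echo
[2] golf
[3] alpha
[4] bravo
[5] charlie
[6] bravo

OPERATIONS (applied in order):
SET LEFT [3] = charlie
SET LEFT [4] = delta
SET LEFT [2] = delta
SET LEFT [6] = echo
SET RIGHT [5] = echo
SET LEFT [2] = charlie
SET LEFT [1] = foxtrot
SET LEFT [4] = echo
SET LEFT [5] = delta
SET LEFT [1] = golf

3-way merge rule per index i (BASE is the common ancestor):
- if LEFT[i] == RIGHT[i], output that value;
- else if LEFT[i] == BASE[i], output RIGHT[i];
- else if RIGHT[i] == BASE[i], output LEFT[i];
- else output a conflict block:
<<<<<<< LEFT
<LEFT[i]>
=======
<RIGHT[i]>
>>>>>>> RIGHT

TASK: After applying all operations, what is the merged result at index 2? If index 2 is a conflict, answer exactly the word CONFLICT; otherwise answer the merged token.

Final LEFT:  [alpha, golf, charlie, charlie, echo, delta, echo]
Final RIGHT: [alpha, echo, golf, alpha, bravo, echo, bravo]
i=0: L=alpha R=alpha -> agree -> alpha
i=1: L=golf, R=echo=BASE -> take LEFT -> golf
i=2: L=charlie, R=golf=BASE -> take LEFT -> charlie
i=3: L=charlie, R=alpha=BASE -> take LEFT -> charlie
i=4: L=echo, R=bravo=BASE -> take LEFT -> echo
i=5: BASE=charlie L=delta R=echo all differ -> CONFLICT
i=6: L=echo, R=bravo=BASE -> take LEFT -> echo
Index 2 -> charlie

Answer: charlie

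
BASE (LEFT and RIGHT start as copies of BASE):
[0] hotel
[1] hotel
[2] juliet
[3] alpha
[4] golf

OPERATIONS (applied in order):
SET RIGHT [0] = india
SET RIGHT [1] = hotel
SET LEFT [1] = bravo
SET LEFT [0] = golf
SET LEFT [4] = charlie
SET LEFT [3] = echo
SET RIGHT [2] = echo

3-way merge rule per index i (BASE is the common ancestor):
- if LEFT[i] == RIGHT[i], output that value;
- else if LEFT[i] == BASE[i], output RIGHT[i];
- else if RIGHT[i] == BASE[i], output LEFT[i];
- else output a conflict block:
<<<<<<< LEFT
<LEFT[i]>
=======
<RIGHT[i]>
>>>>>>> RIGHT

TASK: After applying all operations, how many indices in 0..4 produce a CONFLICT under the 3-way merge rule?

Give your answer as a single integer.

Final LEFT:  [golf, bravo, juliet, echo, charlie]
Final RIGHT: [india, hotel, echo, alpha, golf]
i=0: BASE=hotel L=golf R=india all differ -> CONFLICT
i=1: L=bravo, R=hotel=BASE -> take LEFT -> bravo
i=2: L=juliet=BASE, R=echo -> take RIGHT -> echo
i=3: L=echo, R=alpha=BASE -> take LEFT -> echo
i=4: L=charlie, R=golf=BASE -> take LEFT -> charlie
Conflict count: 1

Answer: 1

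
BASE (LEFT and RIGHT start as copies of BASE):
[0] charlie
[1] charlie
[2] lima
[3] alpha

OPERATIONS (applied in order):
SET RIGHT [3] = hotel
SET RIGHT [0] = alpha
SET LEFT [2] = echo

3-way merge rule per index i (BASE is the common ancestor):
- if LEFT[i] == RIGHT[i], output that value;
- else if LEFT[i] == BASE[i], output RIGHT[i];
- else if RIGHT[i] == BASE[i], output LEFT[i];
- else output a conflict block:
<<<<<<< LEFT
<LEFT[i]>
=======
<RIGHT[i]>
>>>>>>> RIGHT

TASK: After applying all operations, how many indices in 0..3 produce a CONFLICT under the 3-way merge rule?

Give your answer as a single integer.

Final LEFT:  [charlie, charlie, echo, alpha]
Final RIGHT: [alpha, charlie, lima, hotel]
i=0: L=charlie=BASE, R=alpha -> take RIGHT -> alpha
i=1: L=charlie R=charlie -> agree -> charlie
i=2: L=echo, R=lima=BASE -> take LEFT -> echo
i=3: L=alpha=BASE, R=hotel -> take RIGHT -> hotel
Conflict count: 0

Answer: 0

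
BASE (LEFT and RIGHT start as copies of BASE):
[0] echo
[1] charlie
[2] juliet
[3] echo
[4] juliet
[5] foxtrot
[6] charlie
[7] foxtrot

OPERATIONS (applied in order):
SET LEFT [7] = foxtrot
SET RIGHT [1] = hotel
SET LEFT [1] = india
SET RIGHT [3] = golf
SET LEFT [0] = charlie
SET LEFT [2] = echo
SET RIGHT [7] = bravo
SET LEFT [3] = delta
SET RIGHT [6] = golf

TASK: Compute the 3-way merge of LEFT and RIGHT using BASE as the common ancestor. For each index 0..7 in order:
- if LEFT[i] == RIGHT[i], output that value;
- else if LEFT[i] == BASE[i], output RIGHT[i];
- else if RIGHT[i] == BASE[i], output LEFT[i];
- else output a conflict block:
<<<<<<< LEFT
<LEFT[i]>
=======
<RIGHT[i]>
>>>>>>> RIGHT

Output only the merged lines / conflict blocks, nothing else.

Final LEFT:  [charlie, india, echo, delta, juliet, foxtrot, charlie, foxtrot]
Final RIGHT: [echo, hotel, juliet, golf, juliet, foxtrot, golf, bravo]
i=0: L=charlie, R=echo=BASE -> take LEFT -> charlie
i=1: BASE=charlie L=india R=hotel all differ -> CONFLICT
i=2: L=echo, R=juliet=BASE -> take LEFT -> echo
i=3: BASE=echo L=delta R=golf all differ -> CONFLICT
i=4: L=juliet R=juliet -> agree -> juliet
i=5: L=foxtrot R=foxtrot -> agree -> foxtrot
i=6: L=charlie=BASE, R=golf -> take RIGHT -> golf
i=7: L=foxtrot=BASE, R=bravo -> take RIGHT -> bravo

Answer: charlie
<<<<<<< LEFT
india
=======
hotel
>>>>>>> RIGHT
echo
<<<<<<< LEFT
delta
=======
golf
>>>>>>> RIGHT
juliet
foxtrot
golf
bravo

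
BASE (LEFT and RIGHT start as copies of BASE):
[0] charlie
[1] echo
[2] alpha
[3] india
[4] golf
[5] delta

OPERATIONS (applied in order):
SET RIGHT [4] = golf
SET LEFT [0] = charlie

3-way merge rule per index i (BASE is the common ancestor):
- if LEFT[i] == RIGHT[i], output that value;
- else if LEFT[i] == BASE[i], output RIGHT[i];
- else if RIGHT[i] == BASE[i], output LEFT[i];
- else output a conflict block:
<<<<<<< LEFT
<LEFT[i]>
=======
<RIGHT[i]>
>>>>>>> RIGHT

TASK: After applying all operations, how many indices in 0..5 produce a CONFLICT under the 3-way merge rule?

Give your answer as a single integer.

Answer: 0

Derivation:
Final LEFT:  [charlie, echo, alpha, india, golf, delta]
Final RIGHT: [charlie, echo, alpha, india, golf, delta]
i=0: L=charlie R=charlie -> agree -> charlie
i=1: L=echo R=echo -> agree -> echo
i=2: L=alpha R=alpha -> agree -> alpha
i=3: L=india R=india -> agree -> india
i=4: L=golf R=golf -> agree -> golf
i=5: L=delta R=delta -> agree -> delta
Conflict count: 0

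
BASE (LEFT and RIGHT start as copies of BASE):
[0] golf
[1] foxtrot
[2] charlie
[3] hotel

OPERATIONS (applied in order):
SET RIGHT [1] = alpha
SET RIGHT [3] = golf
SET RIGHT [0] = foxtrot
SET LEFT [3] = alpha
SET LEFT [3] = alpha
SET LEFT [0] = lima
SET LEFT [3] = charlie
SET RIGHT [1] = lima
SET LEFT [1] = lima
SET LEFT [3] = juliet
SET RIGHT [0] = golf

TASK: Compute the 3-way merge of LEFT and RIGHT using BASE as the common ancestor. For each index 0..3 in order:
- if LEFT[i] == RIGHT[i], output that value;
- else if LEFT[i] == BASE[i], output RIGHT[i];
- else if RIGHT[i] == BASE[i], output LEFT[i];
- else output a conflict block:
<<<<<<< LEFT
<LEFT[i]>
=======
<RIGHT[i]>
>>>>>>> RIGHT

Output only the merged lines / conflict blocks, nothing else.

Answer: lima
lima
charlie
<<<<<<< LEFT
juliet
=======
golf
>>>>>>> RIGHT

Derivation:
Final LEFT:  [lima, lima, charlie, juliet]
Final RIGHT: [golf, lima, charlie, golf]
i=0: L=lima, R=golf=BASE -> take LEFT -> lima
i=1: L=lima R=lima -> agree -> lima
i=2: L=charlie R=charlie -> agree -> charlie
i=3: BASE=hotel L=juliet R=golf all differ -> CONFLICT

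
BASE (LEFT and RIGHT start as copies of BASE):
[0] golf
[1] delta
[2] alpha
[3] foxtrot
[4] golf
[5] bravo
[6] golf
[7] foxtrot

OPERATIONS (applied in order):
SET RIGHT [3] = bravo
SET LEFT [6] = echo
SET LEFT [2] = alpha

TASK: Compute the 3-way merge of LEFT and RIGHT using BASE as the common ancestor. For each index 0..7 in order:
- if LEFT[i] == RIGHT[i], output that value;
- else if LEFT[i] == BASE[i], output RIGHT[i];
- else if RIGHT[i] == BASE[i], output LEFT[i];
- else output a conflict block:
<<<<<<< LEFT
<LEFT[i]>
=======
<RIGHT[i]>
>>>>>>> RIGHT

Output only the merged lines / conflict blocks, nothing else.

Final LEFT:  [golf, delta, alpha, foxtrot, golf, bravo, echo, foxtrot]
Final RIGHT: [golf, delta, alpha, bravo, golf, bravo, golf, foxtrot]
i=0: L=golf R=golf -> agree -> golf
i=1: L=delta R=delta -> agree -> delta
i=2: L=alpha R=alpha -> agree -> alpha
i=3: L=foxtrot=BASE, R=bravo -> take RIGHT -> bravo
i=4: L=golf R=golf -> agree -> golf
i=5: L=bravo R=bravo -> agree -> bravo
i=6: L=echo, R=golf=BASE -> take LEFT -> echo
i=7: L=foxtrot R=foxtrot -> agree -> foxtrot

Answer: golf
delta
alpha
bravo
golf
bravo
echo
foxtrot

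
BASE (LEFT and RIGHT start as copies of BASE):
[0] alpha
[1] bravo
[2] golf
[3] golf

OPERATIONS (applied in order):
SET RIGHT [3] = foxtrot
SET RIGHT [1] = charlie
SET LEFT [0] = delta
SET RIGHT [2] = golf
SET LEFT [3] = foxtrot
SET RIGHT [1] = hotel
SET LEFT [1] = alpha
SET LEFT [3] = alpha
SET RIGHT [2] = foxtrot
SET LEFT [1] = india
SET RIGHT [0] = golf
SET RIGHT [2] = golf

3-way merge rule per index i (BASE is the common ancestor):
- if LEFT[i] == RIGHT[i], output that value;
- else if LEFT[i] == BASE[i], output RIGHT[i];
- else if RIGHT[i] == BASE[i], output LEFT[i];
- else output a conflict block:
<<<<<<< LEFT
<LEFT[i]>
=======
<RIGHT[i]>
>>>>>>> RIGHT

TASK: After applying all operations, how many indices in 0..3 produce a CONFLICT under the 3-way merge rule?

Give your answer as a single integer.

Answer: 3

Derivation:
Final LEFT:  [delta, india, golf, alpha]
Final RIGHT: [golf, hotel, golf, foxtrot]
i=0: BASE=alpha L=delta R=golf all differ -> CONFLICT
i=1: BASE=bravo L=india R=hotel all differ -> CONFLICT
i=2: L=golf R=golf -> agree -> golf
i=3: BASE=golf L=alpha R=foxtrot all differ -> CONFLICT
Conflict count: 3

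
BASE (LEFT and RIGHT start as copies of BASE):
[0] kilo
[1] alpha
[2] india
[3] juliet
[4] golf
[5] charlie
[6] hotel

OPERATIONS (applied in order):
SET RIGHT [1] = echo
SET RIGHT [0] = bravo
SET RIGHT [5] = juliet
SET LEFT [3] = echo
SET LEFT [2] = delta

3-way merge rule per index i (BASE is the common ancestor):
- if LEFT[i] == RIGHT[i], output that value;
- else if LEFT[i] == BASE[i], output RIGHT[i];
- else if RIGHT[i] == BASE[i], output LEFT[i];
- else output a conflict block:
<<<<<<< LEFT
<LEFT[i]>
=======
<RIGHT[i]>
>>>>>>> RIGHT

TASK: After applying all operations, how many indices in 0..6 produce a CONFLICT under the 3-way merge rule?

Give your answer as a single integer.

Answer: 0

Derivation:
Final LEFT:  [kilo, alpha, delta, echo, golf, charlie, hotel]
Final RIGHT: [bravo, echo, india, juliet, golf, juliet, hotel]
i=0: L=kilo=BASE, R=bravo -> take RIGHT -> bravo
i=1: L=alpha=BASE, R=echo -> take RIGHT -> echo
i=2: L=delta, R=india=BASE -> take LEFT -> delta
i=3: L=echo, R=juliet=BASE -> take LEFT -> echo
i=4: L=golf R=golf -> agree -> golf
i=5: L=charlie=BASE, R=juliet -> take RIGHT -> juliet
i=6: L=hotel R=hotel -> agree -> hotel
Conflict count: 0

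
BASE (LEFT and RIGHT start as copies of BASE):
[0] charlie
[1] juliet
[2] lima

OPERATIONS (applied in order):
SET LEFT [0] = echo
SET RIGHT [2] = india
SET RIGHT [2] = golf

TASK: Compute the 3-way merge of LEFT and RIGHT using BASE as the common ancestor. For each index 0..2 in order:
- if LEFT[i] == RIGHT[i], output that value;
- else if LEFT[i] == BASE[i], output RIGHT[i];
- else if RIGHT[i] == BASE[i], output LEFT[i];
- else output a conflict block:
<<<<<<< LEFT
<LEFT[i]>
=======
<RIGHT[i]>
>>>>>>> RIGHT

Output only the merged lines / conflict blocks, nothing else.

Final LEFT:  [echo, juliet, lima]
Final RIGHT: [charlie, juliet, golf]
i=0: L=echo, R=charlie=BASE -> take LEFT -> echo
i=1: L=juliet R=juliet -> agree -> juliet
i=2: L=lima=BASE, R=golf -> take RIGHT -> golf

Answer: echo
juliet
golf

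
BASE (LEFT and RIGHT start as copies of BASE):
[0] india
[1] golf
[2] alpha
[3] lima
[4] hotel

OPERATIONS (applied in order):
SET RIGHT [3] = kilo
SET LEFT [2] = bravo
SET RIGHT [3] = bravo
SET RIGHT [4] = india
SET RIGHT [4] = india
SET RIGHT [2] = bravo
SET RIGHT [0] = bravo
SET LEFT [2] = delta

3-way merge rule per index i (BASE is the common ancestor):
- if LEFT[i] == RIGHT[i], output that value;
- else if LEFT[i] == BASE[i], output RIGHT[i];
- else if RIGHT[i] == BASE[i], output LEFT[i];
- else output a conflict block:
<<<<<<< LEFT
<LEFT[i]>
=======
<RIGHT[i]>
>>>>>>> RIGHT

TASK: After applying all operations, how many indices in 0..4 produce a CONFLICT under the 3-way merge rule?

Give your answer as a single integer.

Answer: 1

Derivation:
Final LEFT:  [india, golf, delta, lima, hotel]
Final RIGHT: [bravo, golf, bravo, bravo, india]
i=0: L=india=BASE, R=bravo -> take RIGHT -> bravo
i=1: L=golf R=golf -> agree -> golf
i=2: BASE=alpha L=delta R=bravo all differ -> CONFLICT
i=3: L=lima=BASE, R=bravo -> take RIGHT -> bravo
i=4: L=hotel=BASE, R=india -> take RIGHT -> india
Conflict count: 1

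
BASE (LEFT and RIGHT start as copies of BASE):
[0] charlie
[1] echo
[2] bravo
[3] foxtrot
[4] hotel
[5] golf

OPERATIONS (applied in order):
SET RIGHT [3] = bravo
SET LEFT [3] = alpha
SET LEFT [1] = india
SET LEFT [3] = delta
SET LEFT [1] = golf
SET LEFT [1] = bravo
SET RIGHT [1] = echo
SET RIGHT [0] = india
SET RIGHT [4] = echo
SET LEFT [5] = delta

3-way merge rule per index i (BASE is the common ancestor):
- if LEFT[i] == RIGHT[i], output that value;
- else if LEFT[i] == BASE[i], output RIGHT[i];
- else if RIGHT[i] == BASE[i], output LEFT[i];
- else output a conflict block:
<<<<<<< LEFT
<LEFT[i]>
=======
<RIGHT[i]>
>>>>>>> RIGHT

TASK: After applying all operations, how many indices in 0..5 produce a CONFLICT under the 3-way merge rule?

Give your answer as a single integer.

Answer: 1

Derivation:
Final LEFT:  [charlie, bravo, bravo, delta, hotel, delta]
Final RIGHT: [india, echo, bravo, bravo, echo, golf]
i=0: L=charlie=BASE, R=india -> take RIGHT -> india
i=1: L=bravo, R=echo=BASE -> take LEFT -> bravo
i=2: L=bravo R=bravo -> agree -> bravo
i=3: BASE=foxtrot L=delta R=bravo all differ -> CONFLICT
i=4: L=hotel=BASE, R=echo -> take RIGHT -> echo
i=5: L=delta, R=golf=BASE -> take LEFT -> delta
Conflict count: 1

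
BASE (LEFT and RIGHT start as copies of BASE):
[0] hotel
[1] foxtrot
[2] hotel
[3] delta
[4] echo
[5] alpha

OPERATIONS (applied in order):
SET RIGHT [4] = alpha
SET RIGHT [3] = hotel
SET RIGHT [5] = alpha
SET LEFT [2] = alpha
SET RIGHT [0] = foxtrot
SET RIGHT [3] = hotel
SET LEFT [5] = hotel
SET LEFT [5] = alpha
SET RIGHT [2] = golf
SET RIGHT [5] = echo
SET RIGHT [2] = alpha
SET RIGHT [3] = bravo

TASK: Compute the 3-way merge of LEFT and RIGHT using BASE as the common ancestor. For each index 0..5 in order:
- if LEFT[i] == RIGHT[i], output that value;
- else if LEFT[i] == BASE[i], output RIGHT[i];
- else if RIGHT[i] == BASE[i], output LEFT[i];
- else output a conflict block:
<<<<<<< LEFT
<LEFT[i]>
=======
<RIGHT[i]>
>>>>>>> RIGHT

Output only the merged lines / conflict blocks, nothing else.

Final LEFT:  [hotel, foxtrot, alpha, delta, echo, alpha]
Final RIGHT: [foxtrot, foxtrot, alpha, bravo, alpha, echo]
i=0: L=hotel=BASE, R=foxtrot -> take RIGHT -> foxtrot
i=1: L=foxtrot R=foxtrot -> agree -> foxtrot
i=2: L=alpha R=alpha -> agree -> alpha
i=3: L=delta=BASE, R=bravo -> take RIGHT -> bravo
i=4: L=echo=BASE, R=alpha -> take RIGHT -> alpha
i=5: L=alpha=BASE, R=echo -> take RIGHT -> echo

Answer: foxtrot
foxtrot
alpha
bravo
alpha
echo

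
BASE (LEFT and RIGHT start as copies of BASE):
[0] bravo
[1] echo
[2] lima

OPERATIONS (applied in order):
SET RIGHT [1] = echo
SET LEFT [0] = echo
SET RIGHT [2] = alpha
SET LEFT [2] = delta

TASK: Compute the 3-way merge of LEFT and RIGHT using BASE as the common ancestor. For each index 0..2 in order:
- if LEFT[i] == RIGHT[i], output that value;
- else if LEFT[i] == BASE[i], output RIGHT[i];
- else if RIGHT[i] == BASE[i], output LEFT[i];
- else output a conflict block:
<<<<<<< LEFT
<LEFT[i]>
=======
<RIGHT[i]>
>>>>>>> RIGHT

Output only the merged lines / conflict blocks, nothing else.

Answer: echo
echo
<<<<<<< LEFT
delta
=======
alpha
>>>>>>> RIGHT

Derivation:
Final LEFT:  [echo, echo, delta]
Final RIGHT: [bravo, echo, alpha]
i=0: L=echo, R=bravo=BASE -> take LEFT -> echo
i=1: L=echo R=echo -> agree -> echo
i=2: BASE=lima L=delta R=alpha all differ -> CONFLICT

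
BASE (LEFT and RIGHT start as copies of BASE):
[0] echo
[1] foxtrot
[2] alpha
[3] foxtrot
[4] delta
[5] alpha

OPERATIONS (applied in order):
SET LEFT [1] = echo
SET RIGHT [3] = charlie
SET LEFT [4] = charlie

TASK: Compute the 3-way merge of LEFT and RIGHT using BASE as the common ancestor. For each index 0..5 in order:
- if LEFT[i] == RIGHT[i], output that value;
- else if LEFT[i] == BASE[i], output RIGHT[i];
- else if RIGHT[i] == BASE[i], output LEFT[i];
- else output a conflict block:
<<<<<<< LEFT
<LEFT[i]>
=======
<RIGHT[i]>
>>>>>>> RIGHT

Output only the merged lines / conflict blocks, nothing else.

Final LEFT:  [echo, echo, alpha, foxtrot, charlie, alpha]
Final RIGHT: [echo, foxtrot, alpha, charlie, delta, alpha]
i=0: L=echo R=echo -> agree -> echo
i=1: L=echo, R=foxtrot=BASE -> take LEFT -> echo
i=2: L=alpha R=alpha -> agree -> alpha
i=3: L=foxtrot=BASE, R=charlie -> take RIGHT -> charlie
i=4: L=charlie, R=delta=BASE -> take LEFT -> charlie
i=5: L=alpha R=alpha -> agree -> alpha

Answer: echo
echo
alpha
charlie
charlie
alpha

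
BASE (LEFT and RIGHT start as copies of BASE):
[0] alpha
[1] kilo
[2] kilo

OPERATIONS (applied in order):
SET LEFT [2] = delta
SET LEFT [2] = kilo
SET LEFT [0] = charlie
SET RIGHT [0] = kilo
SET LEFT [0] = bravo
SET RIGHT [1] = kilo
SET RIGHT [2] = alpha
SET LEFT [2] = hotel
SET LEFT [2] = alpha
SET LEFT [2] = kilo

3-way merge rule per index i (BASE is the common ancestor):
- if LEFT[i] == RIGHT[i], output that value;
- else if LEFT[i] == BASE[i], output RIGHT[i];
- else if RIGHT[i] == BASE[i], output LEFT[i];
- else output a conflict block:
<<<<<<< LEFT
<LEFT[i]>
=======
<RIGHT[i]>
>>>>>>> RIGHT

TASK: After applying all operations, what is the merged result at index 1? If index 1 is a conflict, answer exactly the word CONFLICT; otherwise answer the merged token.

Final LEFT:  [bravo, kilo, kilo]
Final RIGHT: [kilo, kilo, alpha]
i=0: BASE=alpha L=bravo R=kilo all differ -> CONFLICT
i=1: L=kilo R=kilo -> agree -> kilo
i=2: L=kilo=BASE, R=alpha -> take RIGHT -> alpha
Index 1 -> kilo

Answer: kilo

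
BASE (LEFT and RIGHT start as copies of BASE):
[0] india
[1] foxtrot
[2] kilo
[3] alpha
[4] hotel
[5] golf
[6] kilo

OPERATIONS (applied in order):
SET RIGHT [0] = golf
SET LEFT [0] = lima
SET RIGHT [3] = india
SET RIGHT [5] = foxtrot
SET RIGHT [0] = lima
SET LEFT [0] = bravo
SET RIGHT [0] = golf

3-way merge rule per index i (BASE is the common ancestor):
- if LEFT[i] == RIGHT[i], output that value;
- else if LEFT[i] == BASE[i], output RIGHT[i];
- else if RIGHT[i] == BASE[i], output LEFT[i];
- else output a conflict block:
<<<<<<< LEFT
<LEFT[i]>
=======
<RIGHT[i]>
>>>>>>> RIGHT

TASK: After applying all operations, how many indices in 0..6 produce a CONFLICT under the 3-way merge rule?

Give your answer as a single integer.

Final LEFT:  [bravo, foxtrot, kilo, alpha, hotel, golf, kilo]
Final RIGHT: [golf, foxtrot, kilo, india, hotel, foxtrot, kilo]
i=0: BASE=india L=bravo R=golf all differ -> CONFLICT
i=1: L=foxtrot R=foxtrot -> agree -> foxtrot
i=2: L=kilo R=kilo -> agree -> kilo
i=3: L=alpha=BASE, R=india -> take RIGHT -> india
i=4: L=hotel R=hotel -> agree -> hotel
i=5: L=golf=BASE, R=foxtrot -> take RIGHT -> foxtrot
i=6: L=kilo R=kilo -> agree -> kilo
Conflict count: 1

Answer: 1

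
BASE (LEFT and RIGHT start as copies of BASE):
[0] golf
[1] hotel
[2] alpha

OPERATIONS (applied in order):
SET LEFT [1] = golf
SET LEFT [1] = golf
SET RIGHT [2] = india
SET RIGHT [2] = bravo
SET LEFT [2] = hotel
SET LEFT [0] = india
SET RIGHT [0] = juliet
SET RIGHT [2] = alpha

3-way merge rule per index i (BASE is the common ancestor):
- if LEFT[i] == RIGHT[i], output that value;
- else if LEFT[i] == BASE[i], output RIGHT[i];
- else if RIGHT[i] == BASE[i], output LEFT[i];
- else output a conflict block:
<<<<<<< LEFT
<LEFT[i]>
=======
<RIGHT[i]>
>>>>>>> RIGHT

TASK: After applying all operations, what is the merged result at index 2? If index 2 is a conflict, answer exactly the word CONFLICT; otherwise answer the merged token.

Answer: hotel

Derivation:
Final LEFT:  [india, golf, hotel]
Final RIGHT: [juliet, hotel, alpha]
i=0: BASE=golf L=india R=juliet all differ -> CONFLICT
i=1: L=golf, R=hotel=BASE -> take LEFT -> golf
i=2: L=hotel, R=alpha=BASE -> take LEFT -> hotel
Index 2 -> hotel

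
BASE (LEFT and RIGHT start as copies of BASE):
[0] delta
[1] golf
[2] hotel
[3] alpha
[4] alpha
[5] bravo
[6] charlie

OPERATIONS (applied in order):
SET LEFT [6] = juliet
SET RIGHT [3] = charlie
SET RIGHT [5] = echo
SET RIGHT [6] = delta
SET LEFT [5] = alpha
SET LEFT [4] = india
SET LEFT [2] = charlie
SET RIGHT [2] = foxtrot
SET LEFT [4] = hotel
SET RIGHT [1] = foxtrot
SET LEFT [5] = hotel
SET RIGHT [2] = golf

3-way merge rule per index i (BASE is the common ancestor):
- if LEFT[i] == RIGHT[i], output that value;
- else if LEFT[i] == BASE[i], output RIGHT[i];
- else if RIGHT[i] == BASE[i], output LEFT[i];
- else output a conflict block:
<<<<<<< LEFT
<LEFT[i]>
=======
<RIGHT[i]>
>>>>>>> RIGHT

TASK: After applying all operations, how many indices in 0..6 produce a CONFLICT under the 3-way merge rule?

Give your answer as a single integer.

Final LEFT:  [delta, golf, charlie, alpha, hotel, hotel, juliet]
Final RIGHT: [delta, foxtrot, golf, charlie, alpha, echo, delta]
i=0: L=delta R=delta -> agree -> delta
i=1: L=golf=BASE, R=foxtrot -> take RIGHT -> foxtrot
i=2: BASE=hotel L=charlie R=golf all differ -> CONFLICT
i=3: L=alpha=BASE, R=charlie -> take RIGHT -> charlie
i=4: L=hotel, R=alpha=BASE -> take LEFT -> hotel
i=5: BASE=bravo L=hotel R=echo all differ -> CONFLICT
i=6: BASE=charlie L=juliet R=delta all differ -> CONFLICT
Conflict count: 3

Answer: 3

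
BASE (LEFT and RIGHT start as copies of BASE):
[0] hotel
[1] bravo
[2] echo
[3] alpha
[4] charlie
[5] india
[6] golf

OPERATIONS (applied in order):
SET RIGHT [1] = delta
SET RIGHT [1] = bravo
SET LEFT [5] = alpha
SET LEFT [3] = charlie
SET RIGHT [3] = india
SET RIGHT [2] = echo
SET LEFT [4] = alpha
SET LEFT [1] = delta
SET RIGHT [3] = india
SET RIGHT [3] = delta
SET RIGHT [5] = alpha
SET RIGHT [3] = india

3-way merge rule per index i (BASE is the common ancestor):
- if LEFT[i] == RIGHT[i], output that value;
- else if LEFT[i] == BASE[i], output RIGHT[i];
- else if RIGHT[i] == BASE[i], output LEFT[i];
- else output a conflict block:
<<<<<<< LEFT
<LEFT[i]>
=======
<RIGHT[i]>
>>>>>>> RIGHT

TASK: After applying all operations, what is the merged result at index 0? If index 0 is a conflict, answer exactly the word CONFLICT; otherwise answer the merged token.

Final LEFT:  [hotel, delta, echo, charlie, alpha, alpha, golf]
Final RIGHT: [hotel, bravo, echo, india, charlie, alpha, golf]
i=0: L=hotel R=hotel -> agree -> hotel
i=1: L=delta, R=bravo=BASE -> take LEFT -> delta
i=2: L=echo R=echo -> agree -> echo
i=3: BASE=alpha L=charlie R=india all differ -> CONFLICT
i=4: L=alpha, R=charlie=BASE -> take LEFT -> alpha
i=5: L=alpha R=alpha -> agree -> alpha
i=6: L=golf R=golf -> agree -> golf
Index 0 -> hotel

Answer: hotel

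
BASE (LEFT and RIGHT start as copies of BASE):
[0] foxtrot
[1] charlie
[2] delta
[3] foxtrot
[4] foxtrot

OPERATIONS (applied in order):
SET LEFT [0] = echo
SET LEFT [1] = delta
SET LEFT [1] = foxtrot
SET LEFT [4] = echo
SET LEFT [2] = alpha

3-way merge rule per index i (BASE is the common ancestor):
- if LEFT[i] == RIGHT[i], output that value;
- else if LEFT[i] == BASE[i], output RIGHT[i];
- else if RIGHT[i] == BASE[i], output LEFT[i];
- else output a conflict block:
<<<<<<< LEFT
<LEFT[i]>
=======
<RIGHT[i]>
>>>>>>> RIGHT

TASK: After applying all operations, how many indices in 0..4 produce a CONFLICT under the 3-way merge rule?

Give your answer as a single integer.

Answer: 0

Derivation:
Final LEFT:  [echo, foxtrot, alpha, foxtrot, echo]
Final RIGHT: [foxtrot, charlie, delta, foxtrot, foxtrot]
i=0: L=echo, R=foxtrot=BASE -> take LEFT -> echo
i=1: L=foxtrot, R=charlie=BASE -> take LEFT -> foxtrot
i=2: L=alpha, R=delta=BASE -> take LEFT -> alpha
i=3: L=foxtrot R=foxtrot -> agree -> foxtrot
i=4: L=echo, R=foxtrot=BASE -> take LEFT -> echo
Conflict count: 0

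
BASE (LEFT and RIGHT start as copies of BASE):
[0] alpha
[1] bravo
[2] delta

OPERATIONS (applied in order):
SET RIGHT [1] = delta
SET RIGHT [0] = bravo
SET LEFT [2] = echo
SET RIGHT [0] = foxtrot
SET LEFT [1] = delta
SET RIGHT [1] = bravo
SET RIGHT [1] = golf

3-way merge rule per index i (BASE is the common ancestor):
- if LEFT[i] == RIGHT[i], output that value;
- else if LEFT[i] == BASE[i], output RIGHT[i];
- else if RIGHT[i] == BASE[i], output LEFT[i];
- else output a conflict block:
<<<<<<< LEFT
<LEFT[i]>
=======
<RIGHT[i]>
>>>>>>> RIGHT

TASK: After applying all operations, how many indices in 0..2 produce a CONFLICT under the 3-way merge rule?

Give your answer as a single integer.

Final LEFT:  [alpha, delta, echo]
Final RIGHT: [foxtrot, golf, delta]
i=0: L=alpha=BASE, R=foxtrot -> take RIGHT -> foxtrot
i=1: BASE=bravo L=delta R=golf all differ -> CONFLICT
i=2: L=echo, R=delta=BASE -> take LEFT -> echo
Conflict count: 1

Answer: 1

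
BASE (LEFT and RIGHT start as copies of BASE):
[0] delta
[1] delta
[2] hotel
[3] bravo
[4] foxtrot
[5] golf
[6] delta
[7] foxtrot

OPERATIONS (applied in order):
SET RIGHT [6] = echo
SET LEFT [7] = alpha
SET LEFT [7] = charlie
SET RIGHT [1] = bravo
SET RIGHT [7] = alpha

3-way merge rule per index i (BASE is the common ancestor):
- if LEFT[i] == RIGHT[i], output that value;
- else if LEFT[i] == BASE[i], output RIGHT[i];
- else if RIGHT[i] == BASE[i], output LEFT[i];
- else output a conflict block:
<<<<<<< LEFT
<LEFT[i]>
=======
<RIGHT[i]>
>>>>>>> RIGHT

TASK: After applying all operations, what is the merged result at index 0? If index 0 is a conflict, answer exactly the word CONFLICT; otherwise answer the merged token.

Final LEFT:  [delta, delta, hotel, bravo, foxtrot, golf, delta, charlie]
Final RIGHT: [delta, bravo, hotel, bravo, foxtrot, golf, echo, alpha]
i=0: L=delta R=delta -> agree -> delta
i=1: L=delta=BASE, R=bravo -> take RIGHT -> bravo
i=2: L=hotel R=hotel -> agree -> hotel
i=3: L=bravo R=bravo -> agree -> bravo
i=4: L=foxtrot R=foxtrot -> agree -> foxtrot
i=5: L=golf R=golf -> agree -> golf
i=6: L=delta=BASE, R=echo -> take RIGHT -> echo
i=7: BASE=foxtrot L=charlie R=alpha all differ -> CONFLICT
Index 0 -> delta

Answer: delta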